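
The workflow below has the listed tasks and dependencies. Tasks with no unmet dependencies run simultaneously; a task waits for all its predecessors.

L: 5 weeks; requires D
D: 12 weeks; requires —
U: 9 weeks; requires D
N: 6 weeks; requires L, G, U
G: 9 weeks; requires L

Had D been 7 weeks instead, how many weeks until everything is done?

27

Actual critical path: D→L→G→N = 12+5+9+6 = 32 ⇒ 32 weeks.
Since D is critical, the -5 change carries straight to that chain (now 27 weeks).
That remains the longest chain; total 27 weeks.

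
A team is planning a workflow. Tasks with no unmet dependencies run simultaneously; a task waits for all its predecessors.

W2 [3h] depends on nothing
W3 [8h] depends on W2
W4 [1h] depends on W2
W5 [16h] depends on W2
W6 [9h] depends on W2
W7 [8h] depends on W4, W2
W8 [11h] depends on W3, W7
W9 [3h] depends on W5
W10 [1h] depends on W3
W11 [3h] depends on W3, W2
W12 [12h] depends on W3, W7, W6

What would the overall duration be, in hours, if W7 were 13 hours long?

29

Baseline: W2→W4→W7→W12 = 3+1+8+12 = 24 → 24 hours.
Since W7 is critical, the +5 change carries straight to that chain (now 29 hours).
The critical path is still W2→W4→W7→W12; finish is now 29 hours.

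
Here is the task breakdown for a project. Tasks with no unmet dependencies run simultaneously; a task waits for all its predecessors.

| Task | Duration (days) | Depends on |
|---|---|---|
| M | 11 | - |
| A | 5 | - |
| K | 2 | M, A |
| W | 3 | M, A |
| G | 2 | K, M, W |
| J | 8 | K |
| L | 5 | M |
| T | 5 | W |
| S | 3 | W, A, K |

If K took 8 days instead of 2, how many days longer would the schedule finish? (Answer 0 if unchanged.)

The binding path is M→K→J = 11+2+8 = 21; finish at 21 days.
Since K is critical, the +6 change carries straight to that chain (now 27 days).
That remains the longest chain; total 27 days.
Change in finish: 27 − 21 = +6 days.

6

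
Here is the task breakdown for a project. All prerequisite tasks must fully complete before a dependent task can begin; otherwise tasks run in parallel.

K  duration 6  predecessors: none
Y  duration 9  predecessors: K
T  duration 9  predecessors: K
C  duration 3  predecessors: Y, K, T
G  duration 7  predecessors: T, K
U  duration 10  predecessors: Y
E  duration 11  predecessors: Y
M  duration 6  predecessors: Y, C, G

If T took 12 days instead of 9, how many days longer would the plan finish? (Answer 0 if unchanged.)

3

Actual critical path: K→T→G→M = 6+9+7+6 = 28 ⇒ 28 days.
Since T is critical, the +3 change carries straight to that chain (now 31 days).
The critical path is still K→T→G→M; finish is now 31 days.
Change in finish: 31 − 28 = +3 days.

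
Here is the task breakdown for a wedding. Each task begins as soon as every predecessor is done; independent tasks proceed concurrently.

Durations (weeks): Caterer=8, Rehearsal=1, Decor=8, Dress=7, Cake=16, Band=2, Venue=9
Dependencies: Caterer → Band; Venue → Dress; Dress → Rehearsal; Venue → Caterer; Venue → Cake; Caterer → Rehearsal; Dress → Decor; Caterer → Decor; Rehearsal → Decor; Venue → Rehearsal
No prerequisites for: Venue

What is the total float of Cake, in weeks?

The longest chain is Venue→Caterer→Rehearsal→Decor = 9+8+1+8 = 26; overall finish 26 weeks.
Cake finishes as early as 25 and must finish by 26.
So Cake can slip 26 − 25 = 1 week.

1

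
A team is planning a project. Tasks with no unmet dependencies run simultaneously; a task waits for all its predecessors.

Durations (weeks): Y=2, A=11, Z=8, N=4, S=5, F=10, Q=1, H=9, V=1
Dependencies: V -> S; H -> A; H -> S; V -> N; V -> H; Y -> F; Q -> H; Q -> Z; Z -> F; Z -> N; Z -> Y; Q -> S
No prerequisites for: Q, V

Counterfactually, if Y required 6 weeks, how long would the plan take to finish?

Actual critical path: Q→Z→Y→F = 1+8+2+10 = 21 ⇒ 21 weeks.
Y is on the critical path; changing it to 6 makes that path 25 weeks.
The critical path is still Q→Z→Y→F; finish is now 25 weeks.

25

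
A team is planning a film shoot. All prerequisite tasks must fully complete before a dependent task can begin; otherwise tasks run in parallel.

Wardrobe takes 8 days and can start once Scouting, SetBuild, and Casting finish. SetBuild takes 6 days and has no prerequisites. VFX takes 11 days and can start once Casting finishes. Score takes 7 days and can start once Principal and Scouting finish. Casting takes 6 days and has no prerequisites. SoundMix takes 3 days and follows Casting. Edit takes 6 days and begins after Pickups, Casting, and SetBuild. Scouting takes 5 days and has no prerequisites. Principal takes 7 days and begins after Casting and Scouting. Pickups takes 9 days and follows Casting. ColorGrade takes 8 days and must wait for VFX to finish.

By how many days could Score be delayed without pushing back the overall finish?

The longest chain is Casting→VFX→ColorGrade = 6+11+8 = 25; overall finish 25 days.
Longest path through Score: 20 days (earliest finish 20, latest finish 25).
Slack of Score = 18 − 13 = 5 days.

5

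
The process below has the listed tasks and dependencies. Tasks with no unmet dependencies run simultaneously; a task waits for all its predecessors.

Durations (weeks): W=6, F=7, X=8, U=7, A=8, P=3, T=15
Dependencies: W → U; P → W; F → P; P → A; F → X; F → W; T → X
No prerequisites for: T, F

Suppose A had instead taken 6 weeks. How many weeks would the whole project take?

Baseline: T→X = 15+8 = 23 → 23 weeks.
A has 5 weeks of float (longest path through it is 18).
The critical path is still T→X; finish is now 23 weeks.

23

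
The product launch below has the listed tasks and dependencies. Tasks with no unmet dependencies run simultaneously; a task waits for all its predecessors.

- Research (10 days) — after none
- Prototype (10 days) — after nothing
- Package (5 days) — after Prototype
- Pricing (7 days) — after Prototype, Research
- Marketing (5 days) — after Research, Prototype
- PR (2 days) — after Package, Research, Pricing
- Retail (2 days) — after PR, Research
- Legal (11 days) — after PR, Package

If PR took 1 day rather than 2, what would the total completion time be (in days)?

Actual critical path: Research→Pricing→PR→Legal = 10+7+2+11 = 30 ⇒ 30 days.
PR lies on that path, so at 1 day the path becomes 29 days.
No other chain overtakes it, so the finish is 29 days.

29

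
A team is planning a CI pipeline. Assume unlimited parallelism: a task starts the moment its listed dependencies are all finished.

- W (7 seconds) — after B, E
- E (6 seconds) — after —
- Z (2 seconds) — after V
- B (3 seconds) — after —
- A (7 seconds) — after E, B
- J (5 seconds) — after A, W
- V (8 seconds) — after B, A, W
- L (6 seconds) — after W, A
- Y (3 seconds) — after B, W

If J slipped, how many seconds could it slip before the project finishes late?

Critical path: E→W→V→Z = 6+7+8+2 = 23, so the finish is 23 seconds.
The longest chain containing J totals 18 seconds.
Float = 23 − 18 = 5.

5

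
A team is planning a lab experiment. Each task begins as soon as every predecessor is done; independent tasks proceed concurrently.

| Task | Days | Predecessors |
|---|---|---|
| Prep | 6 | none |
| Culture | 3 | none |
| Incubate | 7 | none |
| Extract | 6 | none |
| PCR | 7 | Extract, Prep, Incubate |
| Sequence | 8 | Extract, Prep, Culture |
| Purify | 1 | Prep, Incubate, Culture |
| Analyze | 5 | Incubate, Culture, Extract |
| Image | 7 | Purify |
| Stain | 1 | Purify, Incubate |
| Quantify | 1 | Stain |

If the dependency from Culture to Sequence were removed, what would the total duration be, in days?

Original critical path: Incubate→Purify→Image = 7+1+7 = 15 ⇒ 15 days.
Dropping Culture→Sequence doesn't change Sequence's earliest start (6); another predecessor still binds.
After: Incubate→Purify→Image = 7+1+7 = 15 → 15 days.

15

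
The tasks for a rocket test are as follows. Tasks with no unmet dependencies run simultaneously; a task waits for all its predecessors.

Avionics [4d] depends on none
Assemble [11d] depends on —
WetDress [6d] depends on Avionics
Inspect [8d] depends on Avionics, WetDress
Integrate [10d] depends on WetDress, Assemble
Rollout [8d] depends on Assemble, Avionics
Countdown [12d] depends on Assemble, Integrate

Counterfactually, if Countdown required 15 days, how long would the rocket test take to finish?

Baseline: Assemble→Integrate→Countdown = 11+10+12 = 33 → 33 days.
Countdown is on the critical path; changing it to 15 makes that path 36 days.
No other chain overtakes it, so the finish is 36 days.

36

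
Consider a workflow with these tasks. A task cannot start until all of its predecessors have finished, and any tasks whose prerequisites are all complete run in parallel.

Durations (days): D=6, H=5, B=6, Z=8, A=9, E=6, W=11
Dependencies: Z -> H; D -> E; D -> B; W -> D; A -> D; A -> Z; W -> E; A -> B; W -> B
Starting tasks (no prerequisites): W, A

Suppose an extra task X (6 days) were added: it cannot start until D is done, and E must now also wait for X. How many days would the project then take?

Originally the project takes 23 days.
With X inserted, E now waits for max(W, D, X).
New critical path: W→D→X→E = 11+6+6+6 = 29 ⇒ 29 days.

29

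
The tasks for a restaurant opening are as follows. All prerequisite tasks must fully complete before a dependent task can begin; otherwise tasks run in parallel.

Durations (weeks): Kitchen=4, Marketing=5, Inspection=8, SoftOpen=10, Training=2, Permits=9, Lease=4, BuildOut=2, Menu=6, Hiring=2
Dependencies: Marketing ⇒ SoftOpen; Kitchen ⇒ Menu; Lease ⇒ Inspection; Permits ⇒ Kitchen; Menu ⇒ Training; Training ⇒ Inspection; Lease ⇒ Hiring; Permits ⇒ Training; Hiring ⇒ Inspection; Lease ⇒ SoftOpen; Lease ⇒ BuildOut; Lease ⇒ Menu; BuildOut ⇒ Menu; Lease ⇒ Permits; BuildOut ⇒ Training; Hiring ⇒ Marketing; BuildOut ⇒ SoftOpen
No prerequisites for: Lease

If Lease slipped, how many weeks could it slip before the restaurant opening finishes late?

Critical path: Lease→Permits→Kitchen→Menu→Training→Inspection = 4+9+4+6+2+8 = 33, so the finish is 33 weeks.
Lease finishes as early as 4 and must finish by 4.
So Lease can slip 4 − 4 = 0 weeks.

0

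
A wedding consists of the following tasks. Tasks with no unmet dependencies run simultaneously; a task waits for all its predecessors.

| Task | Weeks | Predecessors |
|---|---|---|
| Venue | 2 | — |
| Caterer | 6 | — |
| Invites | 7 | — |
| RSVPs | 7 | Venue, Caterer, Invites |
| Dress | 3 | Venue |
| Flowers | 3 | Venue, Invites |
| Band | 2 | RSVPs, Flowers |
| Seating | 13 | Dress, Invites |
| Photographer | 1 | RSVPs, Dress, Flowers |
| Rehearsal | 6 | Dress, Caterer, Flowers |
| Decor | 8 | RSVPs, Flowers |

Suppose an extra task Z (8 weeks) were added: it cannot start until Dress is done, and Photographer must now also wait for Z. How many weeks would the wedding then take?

Originally the wedding takes 22 weeks.
With Z inserted, Photographer now waits for max(RSVPs, Dress, Flowers, Z).
New critical path: Invites→RSVPs→Decor = 7+7+8 = 22 ⇒ 22 weeks.

22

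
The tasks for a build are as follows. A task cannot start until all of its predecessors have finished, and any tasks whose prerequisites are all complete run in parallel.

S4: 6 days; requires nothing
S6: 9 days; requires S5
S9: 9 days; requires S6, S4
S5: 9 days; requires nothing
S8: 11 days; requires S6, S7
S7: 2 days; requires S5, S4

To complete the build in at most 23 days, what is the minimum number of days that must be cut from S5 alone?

6

Current finish: 29 days; target: 23.
S5 is on every critical path, so each day cut from S5 cuts the finish by one (this holds down to a finish of 21).
Need 29 − 23 = 6 days off S5 → S5 becomes 3 days, finish becomes 23.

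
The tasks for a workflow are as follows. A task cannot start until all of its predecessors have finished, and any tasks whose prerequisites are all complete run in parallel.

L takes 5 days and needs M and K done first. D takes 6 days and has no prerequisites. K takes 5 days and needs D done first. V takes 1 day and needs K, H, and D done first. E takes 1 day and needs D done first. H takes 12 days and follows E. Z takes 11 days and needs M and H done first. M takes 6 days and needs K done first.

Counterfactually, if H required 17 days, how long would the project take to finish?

Actual critical path: D→E→H→Z = 6+1+12+11 = 30 ⇒ 30 days.
H is on the critical path; changing it to 17 makes that path 35 days.
No other chain overtakes it, so the finish is 35 days.

35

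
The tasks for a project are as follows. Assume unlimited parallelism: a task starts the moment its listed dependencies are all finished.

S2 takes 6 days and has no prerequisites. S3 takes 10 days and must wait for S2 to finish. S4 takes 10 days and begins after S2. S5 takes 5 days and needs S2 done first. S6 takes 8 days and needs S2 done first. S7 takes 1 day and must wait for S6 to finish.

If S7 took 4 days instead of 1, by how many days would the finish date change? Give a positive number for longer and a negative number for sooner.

2

Actual critical path: S2→S3 = 6+10 = 16 ⇒ 16 days.
S7 is off the critical path — its longest chain is 15 days, giving 1 of slack.
New critical path: S2→S6→S7 = 6+8+4 = 18 ⇒ 18 days.
Change in finish: 18 − 16 = +2 days.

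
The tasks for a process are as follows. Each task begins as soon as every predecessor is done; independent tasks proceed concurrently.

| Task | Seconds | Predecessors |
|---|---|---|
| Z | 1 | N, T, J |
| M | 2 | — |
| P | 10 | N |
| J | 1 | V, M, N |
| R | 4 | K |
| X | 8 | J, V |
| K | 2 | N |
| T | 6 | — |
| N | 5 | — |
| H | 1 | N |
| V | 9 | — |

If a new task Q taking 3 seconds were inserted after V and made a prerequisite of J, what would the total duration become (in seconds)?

21

Originally the project takes 18 seconds.
With Q inserted, J now waits for max(V, M, N, Q).
New critical path: V→Q→J→X = 9+3+1+8 = 21 ⇒ 21 seconds.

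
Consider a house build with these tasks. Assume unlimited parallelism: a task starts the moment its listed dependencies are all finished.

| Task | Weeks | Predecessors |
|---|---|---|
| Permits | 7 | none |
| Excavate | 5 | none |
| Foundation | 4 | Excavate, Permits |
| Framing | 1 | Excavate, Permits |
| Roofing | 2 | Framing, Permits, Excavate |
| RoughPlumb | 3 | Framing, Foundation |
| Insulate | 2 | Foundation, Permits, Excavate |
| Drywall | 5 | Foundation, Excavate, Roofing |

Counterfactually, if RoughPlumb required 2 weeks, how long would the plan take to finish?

16

Baseline: Permits→Foundation→Drywall = 7+4+5 = 16 → 16 weeks.
RoughPlumb has 2 weeks of float (longest path through it is 14).
No other chain overtakes it, so the finish is 16 weeks.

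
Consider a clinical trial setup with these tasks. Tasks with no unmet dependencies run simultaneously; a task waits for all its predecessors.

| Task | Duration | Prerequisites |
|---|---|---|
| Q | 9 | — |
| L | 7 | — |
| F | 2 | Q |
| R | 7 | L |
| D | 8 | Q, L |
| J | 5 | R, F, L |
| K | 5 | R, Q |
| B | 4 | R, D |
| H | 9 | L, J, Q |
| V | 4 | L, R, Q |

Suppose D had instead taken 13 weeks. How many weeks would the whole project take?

28

As given, the longest chain is L→R→J→H = 7+7+5+9 = 28, so the finish is 28 weeks.
The longest path through D is only 21 weeks, so D has float 7.
No other chain overtakes it, so the finish is 28 weeks.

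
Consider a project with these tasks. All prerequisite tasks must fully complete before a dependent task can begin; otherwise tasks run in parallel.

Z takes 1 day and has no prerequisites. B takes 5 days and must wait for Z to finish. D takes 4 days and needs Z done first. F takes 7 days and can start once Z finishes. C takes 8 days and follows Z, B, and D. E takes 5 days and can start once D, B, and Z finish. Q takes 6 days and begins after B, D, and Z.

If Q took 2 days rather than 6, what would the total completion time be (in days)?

Actual critical path: Z→B→C = 1+5+8 = 14 ⇒ 14 days.
Q has 2 days of float (longest path through it is 12).
That remains the longest chain; total 14 days.

14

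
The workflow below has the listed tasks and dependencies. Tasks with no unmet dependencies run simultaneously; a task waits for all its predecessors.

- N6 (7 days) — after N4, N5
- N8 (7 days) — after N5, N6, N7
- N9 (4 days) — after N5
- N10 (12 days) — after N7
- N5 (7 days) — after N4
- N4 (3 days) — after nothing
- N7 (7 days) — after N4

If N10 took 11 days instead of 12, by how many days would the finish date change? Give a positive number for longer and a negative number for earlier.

As given, the longest chain is N4→N5→N6→N8 = 3+7+7+7 = 24, so the finish is 24 days.
N10 has 2 days of float (longest path through it is 22).
No other chain overtakes it, so the finish is 24 days.
Change in finish: 24 − 24 = +0 days.

0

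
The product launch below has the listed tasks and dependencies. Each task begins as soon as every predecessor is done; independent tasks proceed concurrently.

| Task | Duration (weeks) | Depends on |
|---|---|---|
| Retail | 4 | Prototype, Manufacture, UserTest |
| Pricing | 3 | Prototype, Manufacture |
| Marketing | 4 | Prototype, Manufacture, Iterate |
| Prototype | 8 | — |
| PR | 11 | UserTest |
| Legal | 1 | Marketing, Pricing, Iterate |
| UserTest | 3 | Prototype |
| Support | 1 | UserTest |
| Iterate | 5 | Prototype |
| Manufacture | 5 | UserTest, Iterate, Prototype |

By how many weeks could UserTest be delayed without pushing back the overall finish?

Prototype→Iterate→Manufacture→Marketing→Legal = 8+5+5+4+1 = 23 sets the makespan at 23 weeks.
UserTest finishes as early as 11 and must finish by 12.
Slack of UserTest = 9 − 8 = 1 week.

1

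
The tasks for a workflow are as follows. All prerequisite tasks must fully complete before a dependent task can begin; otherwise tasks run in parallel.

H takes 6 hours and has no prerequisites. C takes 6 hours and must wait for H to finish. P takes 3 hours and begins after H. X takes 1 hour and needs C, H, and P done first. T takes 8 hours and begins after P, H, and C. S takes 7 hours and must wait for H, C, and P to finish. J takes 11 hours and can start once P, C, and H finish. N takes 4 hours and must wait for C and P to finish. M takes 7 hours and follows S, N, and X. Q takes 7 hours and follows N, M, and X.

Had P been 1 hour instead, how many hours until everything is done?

33

Critical path before the change: H→C→S→M→Q = 6+6+7+7+7 = 33 giving 33 hours.
P has 3 hours of float (longest path through it is 30).
No other chain overtakes it, so the finish is 33 hours.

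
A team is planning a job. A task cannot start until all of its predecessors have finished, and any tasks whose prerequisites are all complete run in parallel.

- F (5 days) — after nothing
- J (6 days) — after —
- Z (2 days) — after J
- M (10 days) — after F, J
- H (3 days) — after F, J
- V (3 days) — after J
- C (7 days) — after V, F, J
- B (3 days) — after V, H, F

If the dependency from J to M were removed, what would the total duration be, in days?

With the dependency in place, J→M = 6+10 = 16 sets the finish at 16 days.
Without J→M, M's earliest start moves from 6 to 5.
The longest chain is now J→V→C = 6+3+7 = 16, so the plan takes 16 days.

16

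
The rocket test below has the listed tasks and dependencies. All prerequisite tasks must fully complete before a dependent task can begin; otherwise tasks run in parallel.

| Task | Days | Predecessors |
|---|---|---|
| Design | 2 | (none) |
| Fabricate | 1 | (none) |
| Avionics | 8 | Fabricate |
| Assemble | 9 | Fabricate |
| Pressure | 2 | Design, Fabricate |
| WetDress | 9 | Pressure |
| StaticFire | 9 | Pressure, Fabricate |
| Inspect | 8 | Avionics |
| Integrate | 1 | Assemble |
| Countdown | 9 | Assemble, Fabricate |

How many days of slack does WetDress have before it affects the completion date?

6

The longest chain is Fabricate→Assemble→Countdown = 1+9+9 = 19; overall finish 19 days.
WetDress finishes as early as 13 and must finish by 19.
Float = 19 − 13 = 6.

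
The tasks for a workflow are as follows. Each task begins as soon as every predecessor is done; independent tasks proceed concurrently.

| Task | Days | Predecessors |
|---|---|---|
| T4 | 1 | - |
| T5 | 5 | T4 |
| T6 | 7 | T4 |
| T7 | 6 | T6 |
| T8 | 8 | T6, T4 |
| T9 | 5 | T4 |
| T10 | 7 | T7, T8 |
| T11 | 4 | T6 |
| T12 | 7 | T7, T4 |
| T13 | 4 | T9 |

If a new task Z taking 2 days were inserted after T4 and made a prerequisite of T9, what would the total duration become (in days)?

23

Originally the job takes 23 days.
With Z inserted, T9 now waits for max(T4, Z).
New critical path: T4→T6→T8→T10 = 1+7+8+7 = 23 ⇒ 23 days.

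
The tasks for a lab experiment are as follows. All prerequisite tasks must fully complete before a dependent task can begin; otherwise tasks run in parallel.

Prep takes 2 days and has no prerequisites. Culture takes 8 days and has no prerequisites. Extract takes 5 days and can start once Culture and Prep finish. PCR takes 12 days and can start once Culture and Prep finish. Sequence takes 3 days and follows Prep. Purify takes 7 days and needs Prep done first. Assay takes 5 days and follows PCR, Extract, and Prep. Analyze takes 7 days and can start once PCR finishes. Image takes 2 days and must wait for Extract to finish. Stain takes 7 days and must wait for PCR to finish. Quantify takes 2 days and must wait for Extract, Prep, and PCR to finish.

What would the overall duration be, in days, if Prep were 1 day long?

Critical path before the change: Culture→PCR→Analyze = 8+12+7 = 27 giving 27 days.
Prep has 6 days of float (longest path through it is 21).
The critical path is still Culture→PCR→Analyze; finish is now 27 days.

27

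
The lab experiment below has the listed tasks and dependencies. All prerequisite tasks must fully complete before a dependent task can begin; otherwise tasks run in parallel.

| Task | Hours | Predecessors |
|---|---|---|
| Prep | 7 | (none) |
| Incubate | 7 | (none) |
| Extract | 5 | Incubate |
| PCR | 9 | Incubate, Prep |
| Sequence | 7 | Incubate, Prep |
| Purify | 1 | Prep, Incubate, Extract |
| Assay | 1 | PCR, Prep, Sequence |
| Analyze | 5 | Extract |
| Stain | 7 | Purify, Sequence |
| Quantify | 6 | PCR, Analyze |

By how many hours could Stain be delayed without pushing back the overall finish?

The longest chain is Incubate→Extract→Analyze→Quantify = 7+5+5+6 = 23; overall finish 23 hours.
Longest path through Stain: 21 hours (earliest finish 21, latest finish 23).
Float = 23 − 21 = 2.

2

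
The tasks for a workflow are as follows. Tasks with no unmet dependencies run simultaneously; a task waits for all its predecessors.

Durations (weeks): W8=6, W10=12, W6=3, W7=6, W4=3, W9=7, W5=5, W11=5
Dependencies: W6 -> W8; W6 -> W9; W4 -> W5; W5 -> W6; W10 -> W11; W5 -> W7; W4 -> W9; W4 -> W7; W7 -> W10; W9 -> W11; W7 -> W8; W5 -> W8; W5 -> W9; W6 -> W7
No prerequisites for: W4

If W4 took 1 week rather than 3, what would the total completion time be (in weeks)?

32

The binding path is W4→W5→W6→W7→W10→W11 = 3+5+3+6+12+5 = 34; finish at 34 weeks.
W4 lies on that path, so at 1 week the path becomes 32 weeks.
That remains the longest chain; total 32 weeks.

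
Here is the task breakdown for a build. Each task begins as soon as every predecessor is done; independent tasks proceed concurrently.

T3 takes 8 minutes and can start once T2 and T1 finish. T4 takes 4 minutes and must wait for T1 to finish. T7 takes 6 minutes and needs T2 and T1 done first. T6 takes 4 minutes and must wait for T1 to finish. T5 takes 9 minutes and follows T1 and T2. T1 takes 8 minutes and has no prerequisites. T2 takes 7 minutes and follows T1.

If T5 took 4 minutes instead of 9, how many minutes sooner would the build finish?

Actual critical path: T1→T2→T5 = 8+7+9 = 24 ⇒ 24 minutes.
Since T5 is critical, the -5 change carries straight to that chain (now 19 minutes).
New critical path: T1→T2→T3 = 8+7+8 = 23 ⇒ 23 minutes.
Change in finish: 23 − 24 = -1 minutes.

1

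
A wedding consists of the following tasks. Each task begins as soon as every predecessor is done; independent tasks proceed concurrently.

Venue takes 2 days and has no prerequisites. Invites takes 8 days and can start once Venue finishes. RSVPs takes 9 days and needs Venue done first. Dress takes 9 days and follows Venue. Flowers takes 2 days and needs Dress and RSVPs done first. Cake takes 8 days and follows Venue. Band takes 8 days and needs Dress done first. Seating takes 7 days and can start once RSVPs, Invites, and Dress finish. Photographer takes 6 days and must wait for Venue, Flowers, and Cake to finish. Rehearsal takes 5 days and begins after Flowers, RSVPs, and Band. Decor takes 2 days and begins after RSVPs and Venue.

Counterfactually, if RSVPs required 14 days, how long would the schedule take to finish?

Actual critical path: Venue→Dress→Band→Rehearsal = 2+9+8+5 = 24 ⇒ 24 days.
RSVPs has 5 days of float (longest path through it is 19).
New critical path: Venue→RSVPs→Flowers→Photographer = 2+14+2+6 = 24 ⇒ 24 days.

24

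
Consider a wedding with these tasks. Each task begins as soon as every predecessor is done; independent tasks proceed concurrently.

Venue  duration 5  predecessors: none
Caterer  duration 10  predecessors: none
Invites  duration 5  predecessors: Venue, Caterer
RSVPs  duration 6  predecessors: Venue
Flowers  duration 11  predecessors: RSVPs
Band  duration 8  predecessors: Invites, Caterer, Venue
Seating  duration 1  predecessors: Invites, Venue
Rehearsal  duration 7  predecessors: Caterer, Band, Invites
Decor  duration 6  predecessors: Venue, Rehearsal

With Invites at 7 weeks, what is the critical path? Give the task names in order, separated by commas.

Caterer, Invites, Band, Rehearsal, Decor

Baseline: Caterer→Invites→Band→Rehearsal→Decor = 10+5+8+7+6 = 36 → 36 weeks.
Invites lies on that path, so at 7 weeks the path becomes 38 weeks.
No other chain overtakes it, so the finish is 38 weeks.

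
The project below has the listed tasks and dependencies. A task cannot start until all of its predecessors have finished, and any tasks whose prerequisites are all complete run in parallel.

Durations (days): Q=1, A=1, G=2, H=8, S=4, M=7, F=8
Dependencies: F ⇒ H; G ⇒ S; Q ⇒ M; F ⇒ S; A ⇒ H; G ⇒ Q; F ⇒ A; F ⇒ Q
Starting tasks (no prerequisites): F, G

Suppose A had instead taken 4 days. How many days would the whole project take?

20

As given, the longest chain is F→A→H = 8+1+8 = 17, so the finish is 17 days.
Since A is critical, the +3 change carries straight to that chain (now 20 days).
That remains the longest chain; total 20 days.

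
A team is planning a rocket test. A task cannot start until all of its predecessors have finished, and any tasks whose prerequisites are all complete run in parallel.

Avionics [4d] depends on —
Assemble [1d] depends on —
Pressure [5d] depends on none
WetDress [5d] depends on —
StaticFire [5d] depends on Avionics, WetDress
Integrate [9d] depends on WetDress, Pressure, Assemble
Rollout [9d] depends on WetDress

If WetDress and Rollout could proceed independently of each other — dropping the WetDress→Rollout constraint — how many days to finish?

Original critical path: Pressure→Integrate = 5+9 = 14 ⇒ 14 days.
Without WetDress→Rollout, Rollout's earliest start moves from 5 to 0.
After: Pressure→Integrate = 5+9 = 14 → 14 days.

14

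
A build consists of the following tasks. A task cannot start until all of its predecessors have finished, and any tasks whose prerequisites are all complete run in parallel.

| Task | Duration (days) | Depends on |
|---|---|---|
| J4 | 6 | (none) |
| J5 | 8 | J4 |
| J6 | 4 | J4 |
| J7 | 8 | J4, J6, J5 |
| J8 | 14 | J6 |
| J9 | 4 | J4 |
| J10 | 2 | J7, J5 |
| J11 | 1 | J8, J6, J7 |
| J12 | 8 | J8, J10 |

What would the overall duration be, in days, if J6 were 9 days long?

Actual critical path: J4→J6→J8→J12 = 6+4+14+8 = 32 ⇒ 32 days.
J6 is on the critical path; changing it to 9 makes that path 37 days.
The critical path is still J4→J6→J8→J12; finish is now 37 days.

37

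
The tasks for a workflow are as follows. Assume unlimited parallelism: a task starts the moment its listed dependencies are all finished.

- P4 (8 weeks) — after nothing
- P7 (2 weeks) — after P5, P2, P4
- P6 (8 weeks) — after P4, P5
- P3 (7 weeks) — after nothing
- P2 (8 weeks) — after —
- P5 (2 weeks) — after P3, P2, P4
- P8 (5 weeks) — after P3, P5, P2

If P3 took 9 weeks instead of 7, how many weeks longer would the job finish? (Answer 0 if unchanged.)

1

As given, the longest chain is P2→P5→P6 = 8+2+8 = 18, so the finish is 18 weeks.
P3 is off the critical path — its longest chain is 17 weeks, giving 1 of slack.
New critical path: P3→P5→P6 = 9+2+8 = 19 ⇒ 19 weeks.
Change in finish: 19 − 18 = +1 weeks.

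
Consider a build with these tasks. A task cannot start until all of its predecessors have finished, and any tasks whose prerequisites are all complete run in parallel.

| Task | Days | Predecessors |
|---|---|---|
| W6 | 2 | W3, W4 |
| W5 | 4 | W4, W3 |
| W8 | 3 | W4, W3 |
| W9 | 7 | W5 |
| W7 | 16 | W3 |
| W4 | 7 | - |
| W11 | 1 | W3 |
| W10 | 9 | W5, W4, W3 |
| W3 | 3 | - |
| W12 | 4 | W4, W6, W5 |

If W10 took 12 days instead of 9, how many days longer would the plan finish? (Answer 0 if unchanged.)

3

Baseline: W4→W5→W10 = 7+4+9 = 20 → 20 days.
W10 is on the critical path; changing it to 12 makes that path 23 days.
That remains the longest chain; total 23 days.
Change in finish: 23 − 20 = +3 days.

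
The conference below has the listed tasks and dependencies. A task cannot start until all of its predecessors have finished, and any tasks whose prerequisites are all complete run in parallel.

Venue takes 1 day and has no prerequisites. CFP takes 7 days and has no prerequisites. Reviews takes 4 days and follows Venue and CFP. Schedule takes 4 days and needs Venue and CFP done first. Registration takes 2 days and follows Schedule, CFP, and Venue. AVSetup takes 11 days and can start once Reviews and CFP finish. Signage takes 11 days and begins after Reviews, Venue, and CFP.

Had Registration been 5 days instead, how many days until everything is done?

22

As given, the longest chain is CFP→Reviews→AVSetup = 7+4+11 = 22, so the finish is 22 days.
Registration is off the critical path — its longest chain is 13 days, giving 9 of slack.
The critical path is still CFP→Reviews→AVSetup; finish is now 22 days.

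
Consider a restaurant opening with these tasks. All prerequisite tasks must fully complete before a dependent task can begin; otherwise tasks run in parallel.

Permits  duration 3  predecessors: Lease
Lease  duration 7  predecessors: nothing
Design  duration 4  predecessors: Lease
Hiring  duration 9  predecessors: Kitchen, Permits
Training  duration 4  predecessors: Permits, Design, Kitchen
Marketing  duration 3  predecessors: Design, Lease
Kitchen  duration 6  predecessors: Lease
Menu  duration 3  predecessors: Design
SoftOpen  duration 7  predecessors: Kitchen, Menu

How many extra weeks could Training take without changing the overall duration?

5

The longest chain is Lease→Kitchen→Hiring = 7+6+9 = 22; overall finish 22 weeks.
Training finishes as early as 17 and must finish by 22.
Slack of Training = 18 − 13 = 5 weeks.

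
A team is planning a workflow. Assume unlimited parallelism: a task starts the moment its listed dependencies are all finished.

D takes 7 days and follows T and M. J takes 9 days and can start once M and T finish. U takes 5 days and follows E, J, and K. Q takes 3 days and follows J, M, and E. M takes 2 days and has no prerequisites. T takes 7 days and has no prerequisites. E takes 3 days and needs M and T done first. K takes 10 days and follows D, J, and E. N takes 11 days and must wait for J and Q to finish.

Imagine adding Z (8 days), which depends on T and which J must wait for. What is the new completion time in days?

39

Originally the schedule takes 31 days.
With Z inserted, J now waits for max(M, T, Z).
New critical path: T→Z→J→K→U = 7+8+9+10+5 = 39 ⇒ 39 days.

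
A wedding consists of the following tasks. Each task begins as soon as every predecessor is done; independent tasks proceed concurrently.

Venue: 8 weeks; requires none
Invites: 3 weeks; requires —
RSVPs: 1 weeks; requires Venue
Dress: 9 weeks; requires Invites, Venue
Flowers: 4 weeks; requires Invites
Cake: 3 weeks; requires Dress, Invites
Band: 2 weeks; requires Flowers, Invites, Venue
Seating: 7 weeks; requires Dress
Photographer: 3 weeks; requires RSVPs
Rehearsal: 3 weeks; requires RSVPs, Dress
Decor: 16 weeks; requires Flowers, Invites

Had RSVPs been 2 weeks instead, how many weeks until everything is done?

As given, the longest chain is Venue→Dress→Seating = 8+9+7 = 24, so the finish is 24 weeks.
RSVPs is off the critical path — its longest chain is 12 weeks, giving 12 of slack.
The critical path is still Venue→Dress→Seating; finish is now 24 weeks.

24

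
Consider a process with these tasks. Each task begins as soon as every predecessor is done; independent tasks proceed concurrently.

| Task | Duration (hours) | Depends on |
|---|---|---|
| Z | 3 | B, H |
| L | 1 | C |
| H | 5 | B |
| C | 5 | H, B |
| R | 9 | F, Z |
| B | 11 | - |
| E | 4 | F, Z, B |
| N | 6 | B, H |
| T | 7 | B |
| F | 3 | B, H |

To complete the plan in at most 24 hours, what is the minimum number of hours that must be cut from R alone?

4

Current finish: 28 hours; target: 24.
R is on every critical path, so each hour cut from R cuts the finish by one (this holds down to a finish of 23).
Need 28 − 24 = 4 hours off R → R becomes 5 hours, finish becomes 24.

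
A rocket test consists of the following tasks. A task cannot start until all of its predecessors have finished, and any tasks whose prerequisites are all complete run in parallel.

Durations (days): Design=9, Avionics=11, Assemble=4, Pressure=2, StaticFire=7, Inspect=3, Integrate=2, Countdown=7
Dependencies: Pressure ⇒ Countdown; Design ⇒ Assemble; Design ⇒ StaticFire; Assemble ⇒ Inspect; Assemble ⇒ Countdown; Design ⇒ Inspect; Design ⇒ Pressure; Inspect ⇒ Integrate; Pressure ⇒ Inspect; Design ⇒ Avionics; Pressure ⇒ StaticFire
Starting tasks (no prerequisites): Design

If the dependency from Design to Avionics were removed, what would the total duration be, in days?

20

Original critical path: Design→Avionics = 9+11 = 20 ⇒ 20 days.
Without Design→Avionics, Avionics's earliest start moves from 9 to 0.
After: Design→Assemble→Countdown = 9+4+7 = 20 → 20 days.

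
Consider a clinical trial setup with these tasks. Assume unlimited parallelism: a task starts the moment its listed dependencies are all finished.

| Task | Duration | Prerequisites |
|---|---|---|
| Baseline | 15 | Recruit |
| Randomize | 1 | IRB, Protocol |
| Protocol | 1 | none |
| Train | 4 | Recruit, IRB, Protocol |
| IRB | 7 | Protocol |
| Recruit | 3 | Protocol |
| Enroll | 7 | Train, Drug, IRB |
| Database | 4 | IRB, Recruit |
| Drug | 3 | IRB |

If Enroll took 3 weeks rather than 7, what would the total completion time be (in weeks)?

Baseline: Protocol→IRB→Train→Enroll = 1+7+4+7 = 19 → 19 weeks.
Enroll is on the critical path; changing it to 3 makes that path 15 weeks.
The binding chain switches to Protocol→Recruit→Baseline = 1+3+15 = 19; finish 19 weeks.

19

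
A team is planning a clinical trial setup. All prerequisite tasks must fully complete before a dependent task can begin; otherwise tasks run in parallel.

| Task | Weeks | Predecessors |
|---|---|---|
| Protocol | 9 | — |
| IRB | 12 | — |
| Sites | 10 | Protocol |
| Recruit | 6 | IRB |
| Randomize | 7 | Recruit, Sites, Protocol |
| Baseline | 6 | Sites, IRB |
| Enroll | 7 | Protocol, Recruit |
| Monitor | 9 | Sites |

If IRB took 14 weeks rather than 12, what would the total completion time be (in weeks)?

28

Baseline: Protocol→Sites→Monitor = 9+10+9 = 28 → 28 weeks.
The longest path through IRB is only 25 weeks, so IRB has float 3.
The critical path is still Protocol→Sites→Monitor; finish is now 28 weeks.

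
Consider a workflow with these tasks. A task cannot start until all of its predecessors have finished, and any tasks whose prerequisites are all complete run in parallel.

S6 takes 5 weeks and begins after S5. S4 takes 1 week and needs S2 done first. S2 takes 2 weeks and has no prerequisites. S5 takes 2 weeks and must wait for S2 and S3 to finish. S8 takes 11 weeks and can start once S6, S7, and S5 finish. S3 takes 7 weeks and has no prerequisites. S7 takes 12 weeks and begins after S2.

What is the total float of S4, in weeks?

Critical path: S2→S7→S8 = 2+12+11 = 25, so the finish is 25 weeks.
Longest path through S4: 3 weeks (earliest finish 3, latest finish 25).
So S4 can slip 25 − 3 = 22 weeks.

22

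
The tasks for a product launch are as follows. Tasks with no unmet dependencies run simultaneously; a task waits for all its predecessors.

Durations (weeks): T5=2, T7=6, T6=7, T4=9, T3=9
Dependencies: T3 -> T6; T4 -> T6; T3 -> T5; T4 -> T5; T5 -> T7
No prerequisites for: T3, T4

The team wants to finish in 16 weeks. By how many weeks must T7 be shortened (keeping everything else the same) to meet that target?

1

Current finish: 17 weeks; target: 16.
T7 is on every critical path, so each week cut from T7 cuts the finish by one (this holds down to a finish of 16).
Need 17 − 16 = 1 week off T7 → T7 becomes 5 weeks, finish becomes 16.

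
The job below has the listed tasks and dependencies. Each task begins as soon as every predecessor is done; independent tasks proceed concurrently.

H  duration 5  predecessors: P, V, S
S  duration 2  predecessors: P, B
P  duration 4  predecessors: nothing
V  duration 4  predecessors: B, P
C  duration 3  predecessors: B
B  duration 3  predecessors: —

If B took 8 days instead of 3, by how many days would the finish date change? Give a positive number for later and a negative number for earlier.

4

The binding path is P→V→H = 4+4+5 = 13; finish at 13 days.
B has 1 day of float (longest path through it is 12).
The binding chain switches to B→V→H = 8+4+5 = 17; finish 17 days.
Change in finish: 17 − 13 = +4 days.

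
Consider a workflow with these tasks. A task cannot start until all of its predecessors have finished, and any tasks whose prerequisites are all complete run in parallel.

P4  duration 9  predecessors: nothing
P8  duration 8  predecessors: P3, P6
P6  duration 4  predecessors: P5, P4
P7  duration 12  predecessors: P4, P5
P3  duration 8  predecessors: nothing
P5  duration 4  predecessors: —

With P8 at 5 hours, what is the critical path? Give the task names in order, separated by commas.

P4, P7

Critical path before the change: P4→P6→P8 = 9+4+8 = 21 giving 21 hours.
Since P8 is critical, the -3 change carries straight to that chain (now 18 hours).
New critical path: P4→P7 = 9+12 = 21 ⇒ 21 hours.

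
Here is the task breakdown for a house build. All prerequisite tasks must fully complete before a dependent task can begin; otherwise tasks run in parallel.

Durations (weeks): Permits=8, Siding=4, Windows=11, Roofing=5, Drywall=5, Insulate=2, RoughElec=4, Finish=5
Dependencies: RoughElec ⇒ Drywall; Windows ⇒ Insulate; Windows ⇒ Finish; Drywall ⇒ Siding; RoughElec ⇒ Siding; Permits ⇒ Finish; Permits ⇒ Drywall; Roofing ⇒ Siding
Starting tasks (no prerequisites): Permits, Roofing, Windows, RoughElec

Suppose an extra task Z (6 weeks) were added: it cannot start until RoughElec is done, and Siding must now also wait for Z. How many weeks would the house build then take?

Originally the house build takes 17 weeks.
With Z inserted, Siding now waits for max(RoughElec, Roofing, Drywall, Z).
New critical path: Permits→Drywall→Siding = 8+5+4 = 17 ⇒ 17 weeks.

17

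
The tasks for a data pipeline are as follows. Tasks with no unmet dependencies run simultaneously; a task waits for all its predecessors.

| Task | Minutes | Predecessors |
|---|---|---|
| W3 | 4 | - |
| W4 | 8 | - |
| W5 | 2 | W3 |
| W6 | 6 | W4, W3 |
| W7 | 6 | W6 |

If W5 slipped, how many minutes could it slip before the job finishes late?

W4→W6→W7 = 8+6+6 = 20 sets the makespan at 20 minutes.
The longest chain containing W5 totals 6 minutes.
Slack of W5 = 18 − 4 = 14 minutes.

14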